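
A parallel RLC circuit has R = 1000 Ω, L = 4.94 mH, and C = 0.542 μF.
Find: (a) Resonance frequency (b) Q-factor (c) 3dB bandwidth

Step 1 — Resonance: ω₀ = 1/√(LC) = 1/√(0.00494·5.42e-07) = 1.933e+04 rad/s.
Step 2 — f₀ = ω₀/(2π) = 3076 Hz.
Step 3 — Parallel Q: Q = R/(ω₀L) = 1000/(1.933e+04·0.00494) = 10.47.
Step 4 — Bandwidth: Δω = ω₀/Q = 1845 rad/s; BW = Δω/(2π) = 293.6 Hz.

(a) f₀ = 3076 Hz  (b) Q = 10.47  (c) BW = 293.6 Hz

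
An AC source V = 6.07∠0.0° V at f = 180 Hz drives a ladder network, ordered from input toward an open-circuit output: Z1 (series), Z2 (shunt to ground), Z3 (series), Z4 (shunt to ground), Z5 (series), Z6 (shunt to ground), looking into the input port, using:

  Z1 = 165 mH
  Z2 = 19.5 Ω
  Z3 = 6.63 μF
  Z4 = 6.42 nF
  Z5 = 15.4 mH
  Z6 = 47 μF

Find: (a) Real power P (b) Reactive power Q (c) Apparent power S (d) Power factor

Step 1 — Angular frequency: ω = 2π·f = 2π·180 = 1131 rad/s.
Step 2 — Component impedances:
  Z1: Z = jωL = j·1131·0.165 = 0 + j186.6 Ω
  Z2: Z = R = 19.5 Ω
  Z3: Z = 1/(jωC) = -j/(ω·C) = 0 - j133.4 Ω
  Z4: Z = 1/(jωC) = -j/(ω·C) = 0 - j1.377e+05 Ω
  Z5: Z = jωL = j·1131·0.0154 = 0 + j17.42 Ω
  Z6: Z = 1/(jωC) = -j/(ω·C) = 0 - j18.81 Ω
Step 3 — Ladder network (open output): work backward from the far end, alternating series and parallel combinations. Z_in = 19.1 + j183.8 Ω = 184.8∠84.1° Ω.
Step 4 — Source phasor: V = 6.07∠0.0° V = 6.07 V.
Step 5 — Current: I = V / Z = 0.003394 - j0.03266 A = 0.03284∠-84.1° A.
Step 6 — Complex power: S = V·I* = 0.0206 + j0.1983 VA.
Step 7 — Real power: P = Re(S) = 0.0206 W.
Step 8 — Reactive power: Q = Im(S) = 0.1983 VAR.
Step 9 — Apparent power: |S| = 0.1993 VA.
Step 10 — Power factor: PF = P/|S| = 0.1033 (lagging).

(a) P = 0.0206 W  (b) Q = 0.1983 VAR  (c) S = 0.1993 VA  (d) PF = 0.1033 (lagging)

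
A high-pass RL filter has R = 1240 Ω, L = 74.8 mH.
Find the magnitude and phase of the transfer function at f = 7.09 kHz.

Step 1 — Angular frequency: ω = 2π·7090 = 4.455e+04 rad/s.
Step 2 — Transfer function: H(jω) = jωL/(R + jωL).
Step 3 — Numerator jωL = j·3332; denominator R + jωL = 1240 + j3332.
Step 4 — H = 0.8784 + j0.3269.
Step 5 — Magnitude: |H| = 0.9372 (-0.6 dB); phase: φ = 20.4°.

|H| = 0.9372 (-0.6 dB), φ = 20.4°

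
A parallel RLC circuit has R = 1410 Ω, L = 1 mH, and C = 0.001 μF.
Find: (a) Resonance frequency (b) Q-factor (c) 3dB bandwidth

Step 1 — Resonance: ω₀ = 1/√(LC) = 1/√(0.001·1e-09) = 1e+06 rad/s.
Step 2 — f₀ = ω₀/(2π) = 1.592e+05 Hz.
Step 3 — Parallel Q: Q = R/(ω₀L) = 1410/(1e+06·0.001) = 1.41.
Step 4 — Bandwidth: Δω = ω₀/Q = 7.092e+05 rad/s; BW = Δω/(2π) = 1.129e+05 Hz.

(a) f₀ = 1.592e+05 Hz  (b) Q = 1.41  (c) BW = 1.129e+05 Hz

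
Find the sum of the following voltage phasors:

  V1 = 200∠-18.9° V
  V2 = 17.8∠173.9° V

Step 1 — Convert each phasor to rectangular form:
  V1 = 200·(cos(-18.9°) + j·sin(-18.9°)) = 189.2 - j64.78 V
  V2 = 17.8·(cos(173.9°) + j·sin(173.9°)) = -17.7 + j1.892 V
Step 2 — Sum components: V_total = 171.5 - j62.89 V.
Step 3 — Convert to polar: |V_total| = 182.7 V, ∠V_total = -20.1°.

V_total = 182.7∠-20.1° V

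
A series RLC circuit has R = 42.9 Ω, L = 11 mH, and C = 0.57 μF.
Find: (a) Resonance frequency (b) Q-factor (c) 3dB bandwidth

Step 1 — Resonance: ω₀ = 1/√(LC) = 1/√(0.011·5.7e-07) = 1.263e+04 rad/s.
Step 2 — f₀ = ω₀/(2π) = 2010 Hz.
Step 3 — Series Q: Q = ω₀L/R = 1.263e+04·0.011/42.9 = 3.238.
Step 4 — Bandwidth: Δω = ω₀/Q = 3900 rad/s; BW = Δω/(2π) = 620.7 Hz.

(a) f₀ = 2010 Hz  (b) Q = 3.238  (c) BW = 620.7 Hz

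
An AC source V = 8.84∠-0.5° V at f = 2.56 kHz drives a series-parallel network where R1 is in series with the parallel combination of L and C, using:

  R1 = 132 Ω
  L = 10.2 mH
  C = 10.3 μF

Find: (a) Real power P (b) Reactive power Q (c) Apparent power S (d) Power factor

Step 1 — Angular frequency: ω = 2π·f = 2π·2560 = 1.608e+04 rad/s.
Step 2 — Component impedances:
  R1: Z = R = 132 Ω
  L: Z = jωL = j·1.608e+04·0.0102 = 0 + j164.1 Ω
  C: Z = 1/(jωC) = -j/(ω·C) = 0 - j6.036 Ω
Step 3 — Parallel branch: L || C = 1/(1/L + 1/C) = 0 - j6.266 Ω.
Step 4 — Series with R1: Z_total = R1 + (L || C) = 132 - j6.266 Ω = 132.1∠-2.7° Ω.
Step 5 — Source phasor: V = 8.84∠-0.5° V = 8.84 - j0.07714 V.
Step 6 — Current: I = V / Z = 0.06684 + j0.002589 A = 0.06689∠2.2° A.
Step 7 — Complex power: S = V·I* = 0.5907 - j0.02804 VA.
Step 8 — Real power: P = Re(S) = 0.5907 W.
Step 9 — Reactive power: Q = Im(S) = -0.02804 VAR.
Step 10 — Apparent power: |S| = 0.5913 VA.
Step 11 — Power factor: PF = P/|S| = 0.9989 (leading).

(a) P = 0.5907 W  (b) Q = -0.02804 VAR  (c) S = 0.5913 VA  (d) PF = 0.9989 (leading)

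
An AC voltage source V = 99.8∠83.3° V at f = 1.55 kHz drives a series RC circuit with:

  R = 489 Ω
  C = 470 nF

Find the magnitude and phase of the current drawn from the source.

Step 1 — Angular frequency: ω = 2π·f = 2π·1550 = 9739 rad/s.
Step 2 — Component impedances:
  R: Z = R = 489 Ω
  C: Z = 1/(jωC) = -j/(ω·C) = 0 - j218.5 Ω
Step 3 — Series combination: Z_total = R + C = 489 - j218.5 Ω = 535.6∠-24.1° Ω.
Step 4 — Source phasor: V = 99.8∠83.3° V = 11.64 + j99.12 V.
Step 5 — Ohm's law: I = V / Z_total = (11.64 + j99.12) / (489 - j218.5) = -0.05564 + j0.1778 A.
Step 6 — Convert to polar: |I| = 0.1863 A, ∠I = 107.4°.

I = 0.1863∠107.4° A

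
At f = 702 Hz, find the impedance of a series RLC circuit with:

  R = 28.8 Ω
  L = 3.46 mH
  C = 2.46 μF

Step 1 — Angular frequency: ω = 2π·f = 2π·702 = 4411 rad/s.
Step 2 — Component impedances:
  R: Z = R = 28.8 Ω
  L: Z = jωL = j·4411·0.00346 = 0 + j15.26 Ω
  C: Z = 1/(jωC) = -j/(ω·C) = 0 - j92.16 Ω
Step 3 — Series combination: Z_total = R + L + C = 28.8 - j76.9 Ω = 82.12∠-69.5° Ω.

Z = 28.8 - j76.9 Ω = 82.12∠-69.5° Ω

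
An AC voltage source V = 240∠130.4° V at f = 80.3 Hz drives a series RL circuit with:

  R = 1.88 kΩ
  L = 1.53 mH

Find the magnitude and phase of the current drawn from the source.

Step 1 — Angular frequency: ω = 2π·f = 2π·80.3 = 504.5 rad/s.
Step 2 — Component impedances:
  R: Z = R = 1880 Ω
  L: Z = jωL = j·504.5·0.00153 = 0 + j0.7719 Ω
Step 3 — Series combination: Z_total = R + L = 1880 + j0.7719 Ω = 1880∠0.0° Ω.
Step 4 — Source phasor: V = 240∠130.4° V = -155.5 + j182.8 V.
Step 5 — Ohm's law: I = V / Z_total = (-155.5 + j182.8) / (1880 + j0.7719) = -0.0827 + j0.09725 A.
Step 6 — Convert to polar: |I| = 0.1277 A, ∠I = 130.4°.

I = 0.1277∠130.4° A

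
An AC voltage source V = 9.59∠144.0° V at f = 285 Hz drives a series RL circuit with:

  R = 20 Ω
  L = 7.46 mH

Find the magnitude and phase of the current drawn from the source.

Step 1 — Angular frequency: ω = 2π·f = 2π·285 = 1791 rad/s.
Step 2 — Component impedances:
  R: Z = R = 20 Ω
  L: Z = jωL = j·1791·0.00746 = 0 + j13.36 Ω
Step 3 — Series combination: Z_total = R + L = 20 + j13.36 Ω = 24.05∠33.7° Ω.
Step 4 — Source phasor: V = 9.59∠144.0° V = -7.758 + j5.637 V.
Step 5 — Ohm's law: I = V / Z_total = (-7.758 + j5.637) / (20 + j13.36) = -0.1381 + j0.3741 A.
Step 6 — Convert to polar: |I| = 0.3987 A, ∠I = 110.3°.

I = 0.3987∠110.3° A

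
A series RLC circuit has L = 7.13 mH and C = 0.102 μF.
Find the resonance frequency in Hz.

Step 1 — Resonance condition Im(Z)=0 gives ω₀ = 1/√(LC).
Step 2 — ω₀ = 1/√(0.00713·1.02e-07) = 3.708e+04 rad/s.
Step 3 — f₀ = ω₀/(2π) = 5902 Hz.

f₀ = 5902 Hz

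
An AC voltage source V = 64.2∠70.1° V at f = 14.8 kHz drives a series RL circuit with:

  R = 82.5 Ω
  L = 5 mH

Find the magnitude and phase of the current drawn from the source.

Step 1 — Angular frequency: ω = 2π·f = 2π·1.48e+04 = 9.299e+04 rad/s.
Step 2 — Component impedances:
  R: Z = R = 82.5 Ω
  L: Z = jωL = j·9.299e+04·0.005 = 0 + j465 Ω
Step 3 — Series combination: Z_total = R + L = 82.5 + j465 Ω = 472.2∠79.9° Ω.
Step 4 — Source phasor: V = 64.2∠70.1° V = 21.85 + j60.37 V.
Step 5 — Ohm's law: I = V / Z_total = (21.85 + j60.37) / (82.5 + j465) = 0.134 - j0.02323 A.
Step 6 — Convert to polar: |I| = 0.136 A, ∠I = -9.8°.

I = 0.136∠-9.8° A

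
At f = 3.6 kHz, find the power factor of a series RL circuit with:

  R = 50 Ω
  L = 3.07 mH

Step 1 — Angular frequency: ω = 2π·f = 2π·3600 = 2.262e+04 rad/s.
Step 2 — Component impedances:
  R: Z = R = 50 Ω
  L: Z = jωL = j·2.262e+04·0.00307 = 0 + j69.44 Ω
Step 3 — Series combination: Z_total = R + L = 50 + j69.44 Ω = 85.57∠54.2° Ω.
Step 4 — Power factor: PF = cos(φ) = Re(Z)/|Z| = 50/85.57 = 0.5843.
Step 5 — Type: Im(Z) = 69.44 ⇒ lagging (phase φ = 54.2°).

PF = 0.5843 (lagging, φ = 54.2°)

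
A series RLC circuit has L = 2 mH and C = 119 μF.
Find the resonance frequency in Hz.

Step 1 — Resonance condition Im(Z)=0 gives ω₀ = 1/√(LC).
Step 2 — ω₀ = 1/√(0.002·0.000119) = 2050 rad/s.
Step 3 — f₀ = ω₀/(2π) = 326.2 Hz.

f₀ = 326.2 Hz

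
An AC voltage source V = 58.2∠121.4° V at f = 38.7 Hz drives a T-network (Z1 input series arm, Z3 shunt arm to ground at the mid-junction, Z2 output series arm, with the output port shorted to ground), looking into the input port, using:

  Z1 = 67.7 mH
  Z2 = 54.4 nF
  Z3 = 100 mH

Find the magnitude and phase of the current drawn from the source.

Step 1 — Angular frequency: ω = 2π·f = 2π·38.7 = 243.2 rad/s.
Step 2 — Component impedances:
  Z1: Z = jωL = j·243.2·0.0677 = 0 + j16.46 Ω
  Z2: Z = 1/(jωC) = -j/(ω·C) = 0 - j7.56e+04 Ω
  Z3: Z = jωL = j·243.2·0.1 = 0 + j24.32 Ω
Step 3 — With the output port shorted to ground, the output series arm Z2 runs from the junction to ground; the shunt arm Z3 also runs from the junction to ground. They appear in parallel: Z3 || Z2 = 0 + j24.32 Ω.
Step 4 — Series with input arm Z1: Z_in = Z1 + (Z3 || Z2) = 0 + j40.79 Ω = 40.79∠90.0° Ω.
Step 5 — Source phasor: V = 58.2∠121.4° V = -30.32 + j49.68 V.
Step 6 — Ohm's law: I = V / Z_total = (-30.32 + j49.68) / (0 + j40.79) = 1.218 + j0.7435 A.
Step 7 — Convert to polar: |I| = 1.427 A, ∠I = 31.4°.

I = 1.427∠31.4° A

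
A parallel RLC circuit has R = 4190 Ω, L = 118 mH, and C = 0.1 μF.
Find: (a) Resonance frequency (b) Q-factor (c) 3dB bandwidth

Step 1 — Resonance: ω₀ = 1/√(LC) = 1/√(0.118·1e-07) = 9206 rad/s.
Step 2 — f₀ = ω₀/(2π) = 1465 Hz.
Step 3 — Parallel Q: Q = R/(ω₀L) = 4190/(9206·0.118) = 3.857.
Step 4 — Bandwidth: Δω = ω₀/Q = 2387 rad/s; BW = Δω/(2π) = 379.8 Hz.

(a) f₀ = 1465 Hz  (b) Q = 3.857  (c) BW = 379.8 Hz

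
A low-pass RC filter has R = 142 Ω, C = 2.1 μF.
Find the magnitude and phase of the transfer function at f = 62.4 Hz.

Step 1 — Angular frequency: ω = 2π·62.4 = 392.1 rad/s.
Step 2 — Transfer function: H(jω) = 1/(1 + jωRC).
Step 3 — Denominator: 1 + jωRC = 1 + j·392.1·142·2.1e-06 = 1 + j0.1169.
Step 4 — H = 0.9865 - j0.1153.
Step 5 — Magnitude: |H| = 0.9932 (-0.1 dB); phase: φ = -6.7°.

|H| = 0.9932 (-0.1 dB), φ = -6.7°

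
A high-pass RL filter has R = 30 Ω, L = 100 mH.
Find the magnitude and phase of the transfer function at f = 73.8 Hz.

Step 1 — Angular frequency: ω = 2π·73.8 = 463.7 rad/s.
Step 2 — Transfer function: H(jω) = jωL/(R + jωL).
Step 3 — Numerator jωL = j·46.37; denominator R + jωL = 30 + j46.37.
Step 4 — H = 0.7049 + j0.4561.
Step 5 — Magnitude: |H| = 0.8396 (-1.5 dB); phase: φ = 32.9°.

|H| = 0.8396 (-1.5 dB), φ = 32.9°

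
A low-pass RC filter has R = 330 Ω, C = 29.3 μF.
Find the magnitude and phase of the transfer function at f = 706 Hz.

Step 1 — Angular frequency: ω = 2π·706 = 4436 rad/s.
Step 2 — Transfer function: H(jω) = 1/(1 + jωRC).
Step 3 — Denominator: 1 + jωRC = 1 + j·4436·330·2.93e-05 = 1 + j42.89.
Step 4 — H = 0.0005433 - j0.0233.
Step 5 — Magnitude: |H| = 0.02331 (-32.6 dB); phase: φ = -88.7°.

|H| = 0.02331 (-32.6 dB), φ = -88.7°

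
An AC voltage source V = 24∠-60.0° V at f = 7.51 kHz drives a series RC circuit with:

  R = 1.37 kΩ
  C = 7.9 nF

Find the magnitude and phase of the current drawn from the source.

Step 1 — Angular frequency: ω = 2π·f = 2π·7510 = 4.719e+04 rad/s.
Step 2 — Component impedances:
  R: Z = R = 1370 Ω
  C: Z = 1/(jωC) = -j/(ω·C) = 0 - j2683 Ω
Step 3 — Series combination: Z_total = R + C = 1370 - j2683 Ω = 3012∠-62.9° Ω.
Step 4 — Source phasor: V = 24∠-60.0° V = 12 - j20.78 V.
Step 5 — Ohm's law: I = V / Z_total = (12 - j20.78) / (1370 - j2683) = 0.007957 + j0.0004096 A.
Step 6 — Convert to polar: |I| = 0.007968 A, ∠I = 2.9°.

I = 0.007968∠2.9° A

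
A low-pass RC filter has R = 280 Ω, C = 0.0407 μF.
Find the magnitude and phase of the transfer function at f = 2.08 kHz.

Step 1 — Angular frequency: ω = 2π·2080 = 1.307e+04 rad/s.
Step 2 — Transfer function: H(jω) = 1/(1 + jωRC).
Step 3 — Denominator: 1 + jωRC = 1 + j·1.307e+04·280·4.07e-08 = 1 + j0.1489.
Step 4 — H = 0.9783 - j0.1457.
Step 5 — Magnitude: |H| = 0.9891 (-0.1 dB); phase: φ = -8.5°.

|H| = 0.9891 (-0.1 dB), φ = -8.5°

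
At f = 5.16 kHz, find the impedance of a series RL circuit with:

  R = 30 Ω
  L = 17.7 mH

Step 1 — Angular frequency: ω = 2π·f = 2π·5160 = 3.242e+04 rad/s.
Step 2 — Component impedances:
  R: Z = R = 30 Ω
  L: Z = jωL = j·3.242e+04·0.0177 = 0 + j573.9 Ω
Step 3 — Series combination: Z_total = R + L = 30 + j573.9 Ω = 574.6∠87.0° Ω.

Z = 30 + j573.9 Ω = 574.6∠87.0° Ω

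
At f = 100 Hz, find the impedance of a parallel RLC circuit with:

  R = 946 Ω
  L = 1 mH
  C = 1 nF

Step 1 — Angular frequency: ω = 2π·f = 2π·100 = 628.3 rad/s.
Step 2 — Component impedances:
  R: Z = R = 946 Ω
  L: Z = jωL = j·628.3·0.001 = 0 + j0.6283 Ω
  C: Z = 1/(jωC) = -j/(ω·C) = 0 - j1.592e+06 Ω
Step 3 — Parallel combination: 1/Z_total = 1/R + 1/L + 1/C; Z_total = 0.0004173 + j0.6283 Ω = 0.6283∠90.0° Ω.

Z = 0.0004173 + j0.6283 Ω = 0.6283∠90.0° Ω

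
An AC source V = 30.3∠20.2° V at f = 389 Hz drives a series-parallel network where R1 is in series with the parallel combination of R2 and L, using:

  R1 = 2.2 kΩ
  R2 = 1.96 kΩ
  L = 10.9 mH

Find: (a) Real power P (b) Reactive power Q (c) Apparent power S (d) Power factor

Step 1 — Angular frequency: ω = 2π·f = 2π·389 = 2444 rad/s.
Step 2 — Component impedances:
  R1: Z = R = 2200 Ω
  R2: Z = R = 1960 Ω
  L: Z = jωL = j·2444·0.0109 = 0 + j26.64 Ω
Step 3 — Parallel branch: R2 || L = 1/(1/R2 + 1/L) = 0.3621 + j26.64 Ω.
Step 4 — Series with R1: Z_total = R1 + (R2 || L) = 2200 + j26.64 Ω = 2201∠0.7° Ω.
Step 5 — Source phasor: V = 30.3∠20.2° V = 28.44 + j10.46 V.
Step 6 — Current: I = V / Z = 0.01298 + j0.004598 A = 0.01377∠19.5° A.
Step 7 — Complex power: S = V·I* = 0.4172 + j0.00505 VA.
Step 8 — Real power: P = Re(S) = 0.4172 W.
Step 9 — Reactive power: Q = Im(S) = 0.00505 VAR.
Step 10 — Apparent power: |S| = 0.4172 VA.
Step 11 — Power factor: PF = P/|S| = 0.9999 (lagging).

(a) P = 0.4172 W  (b) Q = 0.00505 VAR  (c) S = 0.4172 VA  (d) PF = 0.9999 (lagging)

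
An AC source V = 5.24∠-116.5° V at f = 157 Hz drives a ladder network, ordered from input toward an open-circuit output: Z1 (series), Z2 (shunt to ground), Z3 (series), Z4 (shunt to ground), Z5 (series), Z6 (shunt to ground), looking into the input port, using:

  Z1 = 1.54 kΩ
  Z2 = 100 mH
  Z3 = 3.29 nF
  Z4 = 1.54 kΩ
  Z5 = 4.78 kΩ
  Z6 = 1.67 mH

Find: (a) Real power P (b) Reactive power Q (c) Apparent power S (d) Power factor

Step 1 — Angular frequency: ω = 2π·f = 2π·157 = 986.5 rad/s.
Step 2 — Component impedances:
  Z1: Z = R = 1540 Ω
  Z2: Z = jωL = j·986.5·0.1 = 0 + j98.65 Ω
  Z3: Z = 1/(jωC) = -j/(ω·C) = 0 - j3.081e+05 Ω
  Z4: Z = R = 1540 Ω
  Z5: Z = R = 4780 Ω
  Z6: Z = jωL = j·986.5·0.00167 = 0 + j1.647 Ω
Step 3 — Ladder network (open output): work backward from the far end, alternating series and parallel combinations. Z_in = 1540 + j98.68 Ω = 1543∠3.7° Ω.
Step 4 — Source phasor: V = 5.24∠-116.5° V = -2.338 - j4.689 V.
Step 5 — Current: I = V / Z = -0.001706 - j0.002936 A = 0.003396∠-120.2° A.
Step 6 — Complex power: S = V·I* = 0.01776 + j0.001138 VA.
Step 7 — Real power: P = Re(S) = 0.01776 W.
Step 8 — Reactive power: Q = Im(S) = 0.001138 VAR.
Step 9 — Apparent power: |S| = 0.01779 VA.
Step 10 — Power factor: PF = P/|S| = 0.998 (lagging).

(a) P = 0.01776 W  (b) Q = 0.001138 VAR  (c) S = 0.01779 VA  (d) PF = 0.998 (lagging)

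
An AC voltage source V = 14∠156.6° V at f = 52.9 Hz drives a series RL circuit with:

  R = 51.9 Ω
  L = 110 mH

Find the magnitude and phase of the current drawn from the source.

Step 1 — Angular frequency: ω = 2π·f = 2π·52.9 = 332.4 rad/s.
Step 2 — Component impedances:
  R: Z = R = 51.9 Ω
  L: Z = jωL = j·332.4·0.11 = 0 + j36.56 Ω
Step 3 — Series combination: Z_total = R + L = 51.9 + j36.56 Ω = 63.49∠35.2° Ω.
Step 4 — Source phasor: V = 14∠156.6° V = -12.85 + j5.56 V.
Step 5 — Ohm's law: I = V / Z_total = (-12.85 + j5.56) / (51.9 + j36.56) = -0.115 + j0.1882 A.
Step 6 — Convert to polar: |I| = 0.2205 A, ∠I = 121.4°.

I = 0.2205∠121.4° A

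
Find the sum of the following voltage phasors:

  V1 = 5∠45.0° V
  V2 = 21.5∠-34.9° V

Step 1 — Convert each phasor to rectangular form:
  V1 = 5·(cos(45.0°) + j·sin(45.0°)) = 3.536 + j3.536 V
  V2 = 21.5·(cos(-34.9°) + j·sin(-34.9°)) = 17.63 - j12.3 V
Step 2 — Sum components: V_total = 21.17 - j8.766 V.
Step 3 — Convert to polar: |V_total| = 22.91 V, ∠V_total = -22.5°.

V_total = 22.91∠-22.5° V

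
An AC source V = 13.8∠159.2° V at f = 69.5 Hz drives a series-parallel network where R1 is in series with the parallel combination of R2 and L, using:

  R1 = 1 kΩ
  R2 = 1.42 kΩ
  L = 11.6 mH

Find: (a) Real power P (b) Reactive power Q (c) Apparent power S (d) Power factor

Step 1 — Angular frequency: ω = 2π·f = 2π·69.5 = 436.7 rad/s.
Step 2 — Component impedances:
  R1: Z = R = 1000 Ω
  R2: Z = R = 1420 Ω
  L: Z = jωL = j·436.7·0.0116 = 0 + j5.066 Ω
Step 3 — Parallel branch: R2 || L = 1/(1/R2 + 1/L) = 0.01807 + j5.065 Ω.
Step 4 — Series with R1: Z_total = R1 + (R2 || L) = 1000 + j5.065 Ω = 1000∠0.3° Ω.
Step 5 — Source phasor: V = 13.8∠159.2° V = -12.9 + j4.9 V.
Step 6 — Current: I = V / Z = -0.01288 + j0.004966 A = 0.0138∠158.9° A.
Step 7 — Complex power: S = V·I* = 0.1904 + j0.0009646 VA.
Step 8 — Real power: P = Re(S) = 0.1904 W.
Step 9 — Reactive power: Q = Im(S) = 0.0009646 VAR.
Step 10 — Apparent power: |S| = 0.1904 VA.
Step 11 — Power factor: PF = P/|S| = 1 (lagging).

(a) P = 0.1904 W  (b) Q = 0.0009646 VAR  (c) S = 0.1904 VA  (d) PF = 1 (lagging)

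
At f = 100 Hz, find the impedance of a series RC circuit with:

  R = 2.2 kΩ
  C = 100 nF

Step 1 — Angular frequency: ω = 2π·f = 2π·100 = 628.3 rad/s.
Step 2 — Component impedances:
  R: Z = R = 2200 Ω
  C: Z = 1/(jωC) = -j/(ω·C) = 0 - j1.592e+04 Ω
Step 3 — Series combination: Z_total = R + C = 2200 - j1.592e+04 Ω = 1.607e+04∠-82.1° Ω.

Z = 2200 - j1.592e+04 Ω = 1.607e+04∠-82.1° Ω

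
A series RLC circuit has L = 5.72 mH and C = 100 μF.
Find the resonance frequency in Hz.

Step 1 — Resonance condition Im(Z)=0 gives ω₀ = 1/√(LC).
Step 2 — ω₀ = 1/√(0.00572·0.0001) = 1322 rad/s.
Step 3 — f₀ = ω₀/(2π) = 210.4 Hz.

f₀ = 210.4 Hz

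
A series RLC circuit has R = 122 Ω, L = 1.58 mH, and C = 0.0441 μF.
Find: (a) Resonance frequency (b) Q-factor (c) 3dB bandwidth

Step 1 — Resonance condition Im(Z)=0 gives ω₀ = 1/√(LC).
Step 2 — ω₀ = 1/√(0.00158·4.41e-08) = 1.198e+05 rad/s.
Step 3 — f₀ = ω₀/(2π) = 1.907e+04 Hz.
Step 4 — Series Q: Q = ω₀L/R = 1.198e+05·0.00158/122 = 1.551.
Step 5 — 3dB bandwidth: Δω = ω₀/Q = 7.722e+04 rad/s; BW = Δω/(2π) = 1.229e+04 Hz.

(a) f₀ = 1.907e+04 Hz  (b) Q = 1.551  (c) BW = 1.229e+04 Hz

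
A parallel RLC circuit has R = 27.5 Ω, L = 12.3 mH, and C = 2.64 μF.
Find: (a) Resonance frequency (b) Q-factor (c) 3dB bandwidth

Step 1 — Resonance: ω₀ = 1/√(LC) = 1/√(0.0123·2.64e-06) = 5549 rad/s.
Step 2 — f₀ = ω₀/(2π) = 883.2 Hz.
Step 3 — Parallel Q: Q = R/(ω₀L) = 27.5/(5549·0.0123) = 0.4029.
Step 4 — Bandwidth: Δω = ω₀/Q = 1.377e+04 rad/s; BW = Δω/(2π) = 2192 Hz.

(a) f₀ = 883.2 Hz  (b) Q = 0.4029  (c) BW = 2192 Hz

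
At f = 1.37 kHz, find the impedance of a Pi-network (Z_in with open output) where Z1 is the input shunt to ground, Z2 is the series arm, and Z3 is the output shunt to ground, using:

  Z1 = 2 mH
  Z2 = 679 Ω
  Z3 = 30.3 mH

Step 1 — Angular frequency: ω = 2π·f = 2π·1370 = 8608 rad/s.
Step 2 — Component impedances:
  Z1: Z = jωL = j·8608·0.002 = 0 + j17.22 Ω
  Z2: Z = R = 679 Ω
  Z3: Z = jωL = j·8608·0.0303 = 0 + j260.8 Ω
Step 3 — With open output, the series arm Z2 and the output shunt Z3 appear in series to ground: Z2 + Z3 = 679 + j260.8 Ω.
Step 4 — Parallel with input shunt Z1: Z_in = Z1 || (Z2 + Z3) = 0.3738 + j17.06 Ω = 17.07∠88.7° Ω.

Z = 0.3738 + j17.06 Ω = 17.07∠88.7° Ω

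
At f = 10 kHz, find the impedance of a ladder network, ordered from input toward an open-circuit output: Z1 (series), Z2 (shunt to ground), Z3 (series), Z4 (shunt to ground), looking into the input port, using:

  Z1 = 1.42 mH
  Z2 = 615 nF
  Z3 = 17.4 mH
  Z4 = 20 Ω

Step 1 — Angular frequency: ω = 2π·f = 2π·1e+04 = 6.283e+04 rad/s.
Step 2 — Component impedances:
  Z1: Z = jωL = j·6.283e+04·0.00142 = 0 + j89.22 Ω
  Z2: Z = 1/(jωC) = -j/(ω·C) = 0 - j25.88 Ω
  Z3: Z = jωL = j·6.283e+04·0.0174 = 0 + j1093 Ω
  Z4: Z = R = 20 Ω
Step 3 — Ladder network (open output): work backward from the far end, alternating series and parallel combinations. Z_in = 0.01175 + j62.72 Ω = 62.72∠90.0° Ω.

Z = 0.01175 + j62.72 Ω = 62.72∠90.0° Ω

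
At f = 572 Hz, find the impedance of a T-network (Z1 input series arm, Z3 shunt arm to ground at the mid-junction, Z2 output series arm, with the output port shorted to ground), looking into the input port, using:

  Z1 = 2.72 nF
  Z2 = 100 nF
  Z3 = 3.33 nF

Step 1 — Angular frequency: ω = 2π·f = 2π·572 = 3594 rad/s.
Step 2 — Component impedances:
  Z1: Z = 1/(jωC) = -j/(ω·C) = 0 - j1.023e+05 Ω
  Z2: Z = 1/(jωC) = -j/(ω·C) = 0 - j2782 Ω
  Z3: Z = 1/(jωC) = -j/(ω·C) = 0 - j8.356e+04 Ω
Step 3 — With the output port shorted to ground, the output series arm Z2 runs from the junction to ground; the shunt arm Z3 also runs from the junction to ground. They appear in parallel: Z3 || Z2 = 0 - j2693 Ω.
Step 4 — Series with input arm Z1: Z_in = Z1 + (Z3 || Z2) = 0 - j1.05e+05 Ω = 1.05e+05∠-90.0° Ω.

Z = 0 - j1.05e+05 Ω = 1.05e+05∠-90.0° Ω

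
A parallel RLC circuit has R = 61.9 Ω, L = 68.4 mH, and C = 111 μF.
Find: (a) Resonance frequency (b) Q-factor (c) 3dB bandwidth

Step 1 — Resonance: ω₀ = 1/√(LC) = 1/√(0.0684·0.000111) = 362.9 rad/s.
Step 2 — f₀ = ω₀/(2π) = 57.76 Hz.
Step 3 — Parallel Q: Q = R/(ω₀L) = 61.9/(362.9·0.0684) = 2.494.
Step 4 — Bandwidth: Δω = ω₀/Q = 145.5 rad/s; BW = Δω/(2π) = 23.16 Hz.

(a) f₀ = 57.76 Hz  (b) Q = 2.494  (c) BW = 23.16 Hz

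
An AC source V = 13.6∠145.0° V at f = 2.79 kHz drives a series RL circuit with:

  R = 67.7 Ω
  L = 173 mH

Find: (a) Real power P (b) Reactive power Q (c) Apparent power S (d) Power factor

Step 1 — Angular frequency: ω = 2π·f = 2π·2790 = 1.753e+04 rad/s.
Step 2 — Component impedances:
  R: Z = R = 67.7 Ω
  L: Z = jωL = j·1.753e+04·0.173 = 0 + j3033 Ω
Step 3 — Series combination: Z_total = R + L = 67.7 + j3033 Ω = 3033∠88.7° Ω.
Step 4 — Source phasor: V = 13.6∠145.0° V = -11.14 + j7.801 V.
Step 5 — Current: I = V / Z = 0.002489 + j0.003729 A = 0.004483∠56.3° A.
Step 6 — Complex power: S = V·I* = 0.001361 + j0.06096 VA.
Step 7 — Real power: P = Re(S) = 0.001361 W.
Step 8 — Reactive power: Q = Im(S) = 0.06096 VAR.
Step 9 — Apparent power: |S| = 0.06097 VA.
Step 10 — Power factor: PF = P/|S| = 0.02232 (lagging).

(a) P = 0.001361 W  (b) Q = 0.06096 VAR  (c) S = 0.06097 VA  (d) PF = 0.02232 (lagging)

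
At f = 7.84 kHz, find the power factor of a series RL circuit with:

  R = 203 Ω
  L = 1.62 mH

Step 1 — Angular frequency: ω = 2π·f = 2π·7840 = 4.926e+04 rad/s.
Step 2 — Component impedances:
  R: Z = R = 203 Ω
  L: Z = jωL = j·4.926e+04·0.00162 = 0 + j79.8 Ω
Step 3 — Series combination: Z_total = R + L = 203 + j79.8 Ω = 218.1∠21.5° Ω.
Step 4 — Power factor: PF = cos(φ) = Re(Z)/|Z| = 203/218.12 = 0.9307.
Step 5 — Type: Im(Z) = 79.8 ⇒ lagging (phase φ = 21.5°).

PF = 0.9307 (lagging, φ = 21.5°)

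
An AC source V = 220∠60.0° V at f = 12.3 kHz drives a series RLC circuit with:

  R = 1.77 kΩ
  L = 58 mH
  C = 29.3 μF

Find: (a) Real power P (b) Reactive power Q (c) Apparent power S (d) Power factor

Step 1 — Angular frequency: ω = 2π·f = 2π·1.23e+04 = 7.728e+04 rad/s.
Step 2 — Component impedances:
  R: Z = R = 1770 Ω
  L: Z = jωL = j·7.728e+04·0.058 = 0 + j4482 Ω
  C: Z = 1/(jωC) = -j/(ω·C) = 0 - j0.4416 Ω
Step 3 — Series combination: Z_total = R + L + C = 1770 + j4482 Ω = 4819∠68.5° Ω.
Step 4 — Source phasor: V = 220∠60.0° V = 110 + j190.5 V.
Step 5 — Current: I = V / Z = 0.04516 - j0.006709 A = 0.04565∠-8.5° A.
Step 6 — Complex power: S = V·I* = 3.689 + j9.342 VA.
Step 7 — Real power: P = Re(S) = 3.689 W.
Step 8 — Reactive power: Q = Im(S) = 9.342 VAR.
Step 9 — Apparent power: |S| = 10.04 VA.
Step 10 — Power factor: PF = P/|S| = 0.3673 (lagging).

(a) P = 3.689 W  (b) Q = 9.342 VAR  (c) S = 10.04 VA  (d) PF = 0.3673 (lagging)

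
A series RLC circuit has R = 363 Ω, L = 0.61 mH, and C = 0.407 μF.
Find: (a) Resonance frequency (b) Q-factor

Step 1 — Resonance condition Im(Z)=0 gives ω₀ = 1/√(LC).
Step 2 — ω₀ = 1/√(0.00061·4.07e-07) = 6.347e+04 rad/s.
Step 3 — f₀ = ω₀/(2π) = 1.01e+04 Hz.
Step 4 — Series Q: Q = ω₀L/R = 6.347e+04·0.00061/363 = 0.1067.

(a) f₀ = 1.01e+04 Hz  (b) Q = 0.1067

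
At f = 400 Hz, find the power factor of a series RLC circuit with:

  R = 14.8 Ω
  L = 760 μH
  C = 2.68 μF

Step 1 — Angular frequency: ω = 2π·f = 2π·400 = 2513 rad/s.
Step 2 — Component impedances:
  R: Z = R = 14.8 Ω
  L: Z = jωL = j·2513·0.00076 = 0 + j1.91 Ω
  C: Z = 1/(jωC) = -j/(ω·C) = 0 - j148.5 Ω
Step 3 — Series combination: Z_total = R + L + C = 14.8 - j146.6 Ω = 147.3∠-84.2° Ω.
Step 4 — Power factor: PF = cos(φ) = Re(Z)/|Z| = 14.8/147.3 = 0.1005.
Step 5 — Type: Im(Z) = -146.6 ⇒ leading (phase φ = -84.2°).

PF = 0.1005 (leading, φ = -84.2°)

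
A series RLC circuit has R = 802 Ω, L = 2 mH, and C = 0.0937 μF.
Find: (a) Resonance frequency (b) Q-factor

Step 1 — Resonance condition Im(Z)=0 gives ω₀ = 1/√(LC).
Step 2 — ω₀ = 1/√(0.002·9.37e-08) = 7.305e+04 rad/s.
Step 3 — f₀ = ω₀/(2π) = 1.163e+04 Hz.
Step 4 — Series Q: Q = ω₀L/R = 7.305e+04·0.002/802 = 0.1822.

(a) f₀ = 1.163e+04 Hz  (b) Q = 0.1822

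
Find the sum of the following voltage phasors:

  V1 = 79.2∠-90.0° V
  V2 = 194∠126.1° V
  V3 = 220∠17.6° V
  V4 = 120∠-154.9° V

Step 1 — Convert each phasor to rectangular form:
  V1 = 79.2·(cos(-90.0°) + j·sin(-90.0°)) = 0 - j79.2 V
  V2 = 194·(cos(126.1°) + j·sin(126.1°)) = -114.3 + j156.8 V
  V3 = 220·(cos(17.6°) + j·sin(17.6°)) = 209.7 + j66.52 V
  V4 = 120·(cos(-154.9°) + j·sin(-154.9°)) = -108.7 - j50.9 V
Step 2 — Sum components: V_total = -13.27 + j93.17 V.
Step 3 — Convert to polar: |V_total| = 94.11 V, ∠V_total = 98.1°.

V_total = 94.11∠98.1° V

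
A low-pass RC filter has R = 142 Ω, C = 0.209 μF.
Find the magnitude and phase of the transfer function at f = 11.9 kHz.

Step 1 — Angular frequency: ω = 2π·1.19e+04 = 7.477e+04 rad/s.
Step 2 — Transfer function: H(jω) = 1/(1 + jωRC).
Step 3 — Denominator: 1 + jωRC = 1 + j·7.477e+04·142·2.09e-07 = 1 + j2.219.
Step 4 — H = 0.1688 - j0.3746.
Step 5 — Magnitude: |H| = 0.4109 (-7.7 dB); phase: φ = -65.7°.

|H| = 0.4109 (-7.7 dB), φ = -65.7°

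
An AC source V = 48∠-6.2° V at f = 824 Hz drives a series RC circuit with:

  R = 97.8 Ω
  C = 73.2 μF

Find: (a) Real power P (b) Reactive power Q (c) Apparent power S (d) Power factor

Step 1 — Angular frequency: ω = 2π·f = 2π·824 = 5177 rad/s.
Step 2 — Component impedances:
  R: Z = R = 97.8 Ω
  C: Z = 1/(jωC) = -j/(ω·C) = 0 - j2.639 Ω
Step 3 — Series combination: Z_total = R + C = 97.8 - j2.639 Ω = 97.84∠-1.5° Ω.
Step 4 — Source phasor: V = 48∠-6.2° V = 47.72 - j5.184 V.
Step 5 — Current: I = V / Z = 0.489 - j0.03981 A = 0.4906∠-4.7° A.
Step 6 — Complex power: S = V·I* = 23.54 - j0.6351 VA.
Step 7 — Real power: P = Re(S) = 23.54 W.
Step 8 — Reactive power: Q = Im(S) = -0.6351 VAR.
Step 9 — Apparent power: |S| = 23.55 VA.
Step 10 — Power factor: PF = P/|S| = 0.9996 (leading).

(a) P = 23.54 W  (b) Q = -0.6351 VAR  (c) S = 23.55 VA  (d) PF = 0.9996 (leading)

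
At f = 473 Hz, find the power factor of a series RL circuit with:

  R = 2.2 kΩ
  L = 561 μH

Step 1 — Angular frequency: ω = 2π·f = 2π·473 = 2972 rad/s.
Step 2 — Component impedances:
  R: Z = R = 2200 Ω
  L: Z = jωL = j·2972·0.000561 = 0 + j1.667 Ω
Step 3 — Series combination: Z_total = R + L = 2200 + j1.667 Ω = 2200∠0.0° Ω.
Step 4 — Power factor: PF = cos(φ) = Re(Z)/|Z| = 2200/2200 = 1.
Step 5 — Type: Im(Z) = 1.667 ⇒ lagging (phase φ = 0.0°).

PF = 1 (lagging, φ = 0.0°)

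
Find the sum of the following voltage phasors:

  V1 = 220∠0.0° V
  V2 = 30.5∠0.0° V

Step 1 — Convert each phasor to rectangular form:
  V1 = 220·(cos(0.0°) + j·sin(0.0°)) = 220 V
  V2 = 30.5·(cos(0.0°) + j·sin(0.0°)) = 30.5 V
Step 2 — Sum components: V_total = 250.5 V.
Step 3 — Convert to polar: |V_total| = 250.5 V, ∠V_total = 0.0°.

V_total = 250.5∠0.0° V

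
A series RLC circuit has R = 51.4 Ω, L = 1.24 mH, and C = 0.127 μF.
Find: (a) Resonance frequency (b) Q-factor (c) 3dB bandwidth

Step 1 — Resonance condition Im(Z)=0 gives ω₀ = 1/√(LC).
Step 2 — ω₀ = 1/√(0.00124·1.27e-07) = 7.969e+04 rad/s.
Step 3 — f₀ = ω₀/(2π) = 1.268e+04 Hz.
Step 4 — Series Q: Q = ω₀L/R = 7.969e+04·0.00124/51.4 = 1.922.
Step 5 — 3dB bandwidth: Δω = ω₀/Q = 4.145e+04 rad/s; BW = Δω/(2π) = 6597 Hz.

(a) f₀ = 1.268e+04 Hz  (b) Q = 1.922  (c) BW = 6597 Hz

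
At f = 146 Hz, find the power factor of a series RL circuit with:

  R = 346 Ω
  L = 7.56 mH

Step 1 — Angular frequency: ω = 2π·f = 2π·146 = 917.3 rad/s.
Step 2 — Component impedances:
  R: Z = R = 346 Ω
  L: Z = jωL = j·917.3·0.00756 = 0 + j6.935 Ω
Step 3 — Series combination: Z_total = R + L = 346 + j6.935 Ω = 346.1∠1.1° Ω.
Step 4 — Power factor: PF = cos(φ) = Re(Z)/|Z| = 346/346.07 = 0.9998.
Step 5 — Type: Im(Z) = 6.935 ⇒ lagging (phase φ = 1.1°).

PF = 0.9998 (lagging, φ = 1.1°)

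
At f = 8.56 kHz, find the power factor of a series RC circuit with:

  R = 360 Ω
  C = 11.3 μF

Step 1 — Angular frequency: ω = 2π·f = 2π·8560 = 5.378e+04 rad/s.
Step 2 — Component impedances:
  R: Z = R = 360 Ω
  C: Z = 1/(jωC) = -j/(ω·C) = 0 - j1.645 Ω
Step 3 — Series combination: Z_total = R + C = 360 - j1.645 Ω = 360∠-0.3° Ω.
Step 4 — Power factor: PF = cos(φ) = Re(Z)/|Z| = 360/360 = 1.
Step 5 — Type: Im(Z) = -1.645 ⇒ leading (phase φ = -0.3°).

PF = 1 (leading, φ = -0.3°)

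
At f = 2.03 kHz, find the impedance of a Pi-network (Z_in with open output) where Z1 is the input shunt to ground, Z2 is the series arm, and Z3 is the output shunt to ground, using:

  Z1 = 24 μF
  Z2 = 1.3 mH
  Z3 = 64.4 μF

Step 1 — Angular frequency: ω = 2π·f = 2π·2030 = 1.275e+04 rad/s.
Step 2 — Component impedances:
  Z1: Z = 1/(jωC) = -j/(ω·C) = 0 - j3.267 Ω
  Z2: Z = jωL = j·1.275e+04·0.0013 = 0 + j16.58 Ω
  Z3: Z = 1/(jωC) = -j/(ω·C) = 0 - j1.217 Ω
Step 3 — With open output, the series arm Z2 and the output shunt Z3 appear in series to ground: Z2 + Z3 = 0 + j15.36 Ω.
Step 4 — Parallel with input shunt Z1: Z_in = Z1 || (Z2 + Z3) = 0 - j4.149 Ω = 4.149∠-90.0° Ω.

Z = 0 - j4.149 Ω = 4.149∠-90.0° Ω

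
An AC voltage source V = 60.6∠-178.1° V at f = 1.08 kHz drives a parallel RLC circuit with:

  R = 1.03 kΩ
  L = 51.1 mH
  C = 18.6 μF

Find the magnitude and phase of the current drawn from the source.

Step 1 — Angular frequency: ω = 2π·f = 2π·1080 = 6786 rad/s.
Step 2 — Component impedances:
  R: Z = R = 1030 Ω
  L: Z = jωL = j·6786·0.0511 = 0 + j346.8 Ω
  C: Z = 1/(jωC) = -j/(ω·C) = 0 - j7.923 Ω
Step 3 — Parallel combination: 1/Z_total = 1/R + 1/L + 1/C; Z_total = 0.06382 - j8.108 Ω = 8.108∠-89.5° Ω.
Step 4 — Source phasor: V = 60.6∠-178.1° V = -60.57 - j2.009 V.
Step 5 — Ohm's law: I = V / Z_total = (-60.57 - j2.009) / (0.06382 - j8.108) = 0.189 - j7.472 A.
Step 6 — Convert to polar: |I| = 7.474 A, ∠I = -88.6°.

I = 7.474∠-88.6° A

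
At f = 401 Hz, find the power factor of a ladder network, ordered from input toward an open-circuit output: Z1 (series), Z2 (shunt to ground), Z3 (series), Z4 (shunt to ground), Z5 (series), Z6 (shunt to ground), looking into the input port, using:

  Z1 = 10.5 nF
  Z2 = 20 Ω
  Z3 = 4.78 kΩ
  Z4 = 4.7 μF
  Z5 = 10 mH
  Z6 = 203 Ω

Step 1 — Angular frequency: ω = 2π·f = 2π·401 = 2520 rad/s.
Step 2 — Component impedances:
  Z1: Z = 1/(jωC) = -j/(ω·C) = 0 - j3.78e+04 Ω
  Z2: Z = R = 20 Ω
  Z3: Z = R = 4780 Ω
  Z4: Z = 1/(jωC) = -j/(ω·C) = 0 - j84.45 Ω
  Z5: Z = jωL = j·2520·0.01 = 0 + j25.2 Ω
  Z6: Z = R = 203 Ω
Step 3 — Ladder network (open output): work backward from the far end, alternating series and parallel combinations. Z_in = 19.92 - j3.78e+04 Ω = 3.78e+04∠-90.0° Ω.
Step 4 — Power factor: PF = cos(φ) = Re(Z)/|Z| = 19.917/37800 = 0.0005269.
Step 5 — Type: Im(Z) = -3.78e+04 ⇒ leading (phase φ = -90.0°).

PF = 0.0005269 (leading, φ = -90.0°)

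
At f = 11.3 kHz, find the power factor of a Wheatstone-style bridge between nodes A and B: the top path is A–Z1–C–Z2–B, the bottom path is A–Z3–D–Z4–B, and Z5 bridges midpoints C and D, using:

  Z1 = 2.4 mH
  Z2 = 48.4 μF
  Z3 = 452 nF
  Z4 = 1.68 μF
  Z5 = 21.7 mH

Step 1 — Angular frequency: ω = 2π·f = 2π·1.13e+04 = 7.1e+04 rad/s.
Step 2 — Component impedances:
  Z1: Z = jωL = j·7.1e+04·0.0024 = 0 + j170.4 Ω
  Z2: Z = 1/(jωC) = -j/(ω·C) = 0 - j0.291 Ω
  Z3: Z = 1/(jωC) = -j/(ω·C) = 0 - j31.16 Ω
  Z4: Z = 1/(jωC) = -j/(ω·C) = 0 - j8.384 Ω
  Z5: Z = jωL = j·7.1e+04·0.0217 = 0 + j1541 Ω
Step 3 — Bridge requires nodal analysis (the Z5 bridge couples midpoints C and D, so the two paths cannot be reduced to a simple series/parallel combination). Setting node B to ground and injecting 1 A at node A, the 3-node admittance system at A, C, D solves to V_A = Z_AB = 0 - j51.6 Ω = 51.6∠-90.0° Ω.
Step 4 — Power factor: PF = cos(φ) = Re(Z)/|Z| = -0/51.6 = -0.
Step 5 — Type: Im(Z) = -51.6 ⇒ leading (phase φ = -90.0°).

PF = -0 (leading, φ = -90.0°)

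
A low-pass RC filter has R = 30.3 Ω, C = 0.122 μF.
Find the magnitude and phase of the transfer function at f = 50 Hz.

Step 1 — Angular frequency: ω = 2π·50 = 314.2 rad/s.
Step 2 — Transfer function: H(jω) = 1/(1 + jωRC).
Step 3 — Denominator: 1 + jωRC = 1 + j·314.2·30.3·1.22e-07 = 1 + j0.001161.
Step 4 — H = 1 - j0.001161.
Step 5 — Magnitude: |H| = 1 (-0.0 dB); phase: φ = -0.1°.

|H| = 1 (-0.0 dB), φ = -0.1°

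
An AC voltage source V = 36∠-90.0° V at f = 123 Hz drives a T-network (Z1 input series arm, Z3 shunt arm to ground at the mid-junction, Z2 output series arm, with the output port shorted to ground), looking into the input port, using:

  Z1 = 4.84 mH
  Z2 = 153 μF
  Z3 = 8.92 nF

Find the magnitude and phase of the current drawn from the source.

Step 1 — Angular frequency: ω = 2π·f = 2π·123 = 772.8 rad/s.
Step 2 — Component impedances:
  Z1: Z = jωL = j·772.8·0.00484 = 0 + j3.741 Ω
  Z2: Z = 1/(jωC) = -j/(ω·C) = 0 - j8.457 Ω
  Z3: Z = 1/(jωC) = -j/(ω·C) = 0 - j1.451e+05 Ω
Step 3 — With the output port shorted to ground, the output series arm Z2 runs from the junction to ground; the shunt arm Z3 also runs from the junction to ground. They appear in parallel: Z3 || Z2 = 0 - j8.457 Ω.
Step 4 — Series with input arm Z1: Z_in = Z1 + (Z3 || Z2) = 0 - j4.716 Ω = 4.716∠-90.0° Ω.
Step 5 — Source phasor: V = 36∠-90.0° V = 0 - j36 V.
Step 6 — Ohm's law: I = V / Z_total = (0 - j36) / (0 - j4.716) = 7.633 A.
Step 7 — Convert to polar: |I| = 7.633 A, ∠I = 0.0°.

I = 7.633∠0.0° A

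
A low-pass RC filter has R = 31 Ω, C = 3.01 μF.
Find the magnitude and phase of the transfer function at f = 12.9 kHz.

Step 1 — Angular frequency: ω = 2π·1.29e+04 = 8.105e+04 rad/s.
Step 2 — Transfer function: H(jω) = 1/(1 + jωRC).
Step 3 — Denominator: 1 + jωRC = 1 + j·8.105e+04·31·3.01e-06 = 1 + j7.563.
Step 4 — H = 0.01718 - j0.1299.
Step 5 — Magnitude: |H| = 0.1311 (-17.6 dB); phase: φ = -82.5°.

|H| = 0.1311 (-17.6 dB), φ = -82.5°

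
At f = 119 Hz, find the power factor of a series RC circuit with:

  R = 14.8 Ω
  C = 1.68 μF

Step 1 — Angular frequency: ω = 2π·f = 2π·119 = 747.7 rad/s.
Step 2 — Component impedances:
  R: Z = R = 14.8 Ω
  C: Z = 1/(jωC) = -j/(ω·C) = 0 - j796.1 Ω
Step 3 — Series combination: Z_total = R + C = 14.8 - j796.1 Ω = 796.2∠-88.9° Ω.
Step 4 — Power factor: PF = cos(φ) = Re(Z)/|Z| = 14.8/796.2 = 0.01859.
Step 5 — Type: Im(Z) = -796.1 ⇒ leading (phase φ = -88.9°).

PF = 0.01859 (leading, φ = -88.9°)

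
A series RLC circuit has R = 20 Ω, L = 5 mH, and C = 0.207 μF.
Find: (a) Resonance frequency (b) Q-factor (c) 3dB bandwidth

Step 1 — Resonance: ω₀ = 1/√(LC) = 1/√(0.005·2.07e-07) = 3.108e+04 rad/s.
Step 2 — f₀ = ω₀/(2π) = 4947 Hz.
Step 3 — Series Q: Q = ω₀L/R = 3.108e+04·0.005/20 = 7.771.
Step 4 — Bandwidth: Δω = ω₀/Q = 4000 rad/s; BW = Δω/(2π) = 636.6 Hz.

(a) f₀ = 4947 Hz  (b) Q = 7.771  (c) BW = 636.6 Hz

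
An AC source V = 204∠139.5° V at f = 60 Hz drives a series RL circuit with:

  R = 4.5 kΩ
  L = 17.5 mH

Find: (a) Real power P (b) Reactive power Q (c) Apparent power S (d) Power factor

Step 1 — Angular frequency: ω = 2π·f = 2π·60 = 377 rad/s.
Step 2 — Component impedances:
  R: Z = R = 4500 Ω
  L: Z = jωL = j·377·0.0175 = 0 + j6.597 Ω
Step 3 — Series combination: Z_total = R + L = 4500 + j6.597 Ω = 4500∠0.1° Ω.
Step 4 — Source phasor: V = 204∠139.5° V = -155.1 + j132.5 V.
Step 5 — Current: I = V / Z = -0.03443 + j0.02949 A = 0.04533∠139.4° A.
Step 6 — Complex power: S = V·I* = 9.248 + j0.01356 VA.
Step 7 — Real power: P = Re(S) = 9.248 W.
Step 8 — Reactive power: Q = Im(S) = 0.01356 VAR.
Step 9 — Apparent power: |S| = 9.248 VA.
Step 10 — Power factor: PF = P/|S| = 1 (lagging).

(a) P = 9.248 W  (b) Q = 0.01356 VAR  (c) S = 9.248 VA  (d) PF = 1 (lagging)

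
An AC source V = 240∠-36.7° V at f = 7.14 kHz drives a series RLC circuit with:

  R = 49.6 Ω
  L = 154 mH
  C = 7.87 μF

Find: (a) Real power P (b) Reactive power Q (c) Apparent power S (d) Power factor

Step 1 — Angular frequency: ω = 2π·f = 2π·7140 = 4.486e+04 rad/s.
Step 2 — Component impedances:
  R: Z = R = 49.6 Ω
  L: Z = jωL = j·4.486e+04·0.154 = 0 + j6909 Ω
  C: Z = 1/(jωC) = -j/(ω·C) = 0 - j2.832 Ω
Step 3 — Series combination: Z_total = R + L + C = 49.6 + j6906 Ω = 6906∠89.6° Ω.
Step 4 — Source phasor: V = 240∠-36.7° V = 192.4 - j143.4 V.
Step 5 — Current: I = V / Z = -0.02057 - j0.02801 A = 0.03475∠-126.3° A.
Step 6 — Complex power: S = V·I* = 0.0599 + j8.34 VA.
Step 7 — Real power: P = Re(S) = 0.0599 W.
Step 8 — Reactive power: Q = Im(S) = 8.34 VAR.
Step 9 — Apparent power: |S| = 8.34 VA.
Step 10 — Power factor: PF = P/|S| = 0.007182 (lagging).

(a) P = 0.0599 W  (b) Q = 8.34 VAR  (c) S = 8.34 VA  (d) PF = 0.007182 (lagging)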